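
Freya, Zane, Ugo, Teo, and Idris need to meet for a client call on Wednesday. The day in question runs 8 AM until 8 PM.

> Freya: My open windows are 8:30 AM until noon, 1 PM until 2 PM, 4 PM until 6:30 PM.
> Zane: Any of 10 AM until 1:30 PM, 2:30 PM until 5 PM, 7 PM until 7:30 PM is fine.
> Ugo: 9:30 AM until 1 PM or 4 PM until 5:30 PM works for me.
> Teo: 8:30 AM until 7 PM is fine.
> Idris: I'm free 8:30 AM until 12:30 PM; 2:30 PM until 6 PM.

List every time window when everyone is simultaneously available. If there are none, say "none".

Freya ∩ Zane: 10:00-12:00, 13:00-13:30, 16:00-17:00.
Freya ∩ Zane ∩ Ugo: 10:00-12:00, 16:00-17:00.
Freya ∩ Zane ∩ Ugo ∩ Teo: 10:00-12:00, 16:00-17:00.
Freya ∩ Zane ∩ Ugo ∩ Teo ∩ Idris: 10:00-12:00, 16:00-17:00.

10:00-12:00, 16:00-17:00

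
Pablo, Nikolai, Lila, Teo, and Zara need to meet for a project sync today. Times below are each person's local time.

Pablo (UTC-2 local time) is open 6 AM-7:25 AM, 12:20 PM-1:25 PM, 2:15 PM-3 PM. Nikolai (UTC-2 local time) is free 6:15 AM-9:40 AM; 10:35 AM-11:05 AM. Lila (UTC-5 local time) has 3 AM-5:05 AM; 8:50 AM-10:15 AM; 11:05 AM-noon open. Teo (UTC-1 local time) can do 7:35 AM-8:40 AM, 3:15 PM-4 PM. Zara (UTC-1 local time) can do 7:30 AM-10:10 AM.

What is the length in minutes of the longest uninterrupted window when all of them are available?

Pablo in UTC: 08:00-09:25, 14:20-15:25, 16:15-17:00 (add 2h to convert from UTC-2).
Nikolai in UTC: 08:15-11:40, 12:35-13:05 (add 2h to convert from UTC-2).
Lila in UTC: 08:00-10:05, 13:50-15:15, 16:05-17:00 (add 5h to convert from UTC-5).
Teo in UTC: 08:35-09:40, 16:15-17:00 (add 1h to convert from UTC-1).
Zara in UTC: 08:30-11:10 (add 1h to convert from UTC-1).
Pablo ∩ Nikolai: 08:15-09:25.
Pablo ∩ Nikolai ∩ Lila: 08:15-09:25.
Pablo ∩ Nikolai ∩ Lila ∩ Teo: 08:35-09:25.
Pablo ∩ Nikolai ∩ Lila ∩ Teo ∩ Zara: 08:35-09:25.
The longest is 08:35-09:25 at 50 minutes.

50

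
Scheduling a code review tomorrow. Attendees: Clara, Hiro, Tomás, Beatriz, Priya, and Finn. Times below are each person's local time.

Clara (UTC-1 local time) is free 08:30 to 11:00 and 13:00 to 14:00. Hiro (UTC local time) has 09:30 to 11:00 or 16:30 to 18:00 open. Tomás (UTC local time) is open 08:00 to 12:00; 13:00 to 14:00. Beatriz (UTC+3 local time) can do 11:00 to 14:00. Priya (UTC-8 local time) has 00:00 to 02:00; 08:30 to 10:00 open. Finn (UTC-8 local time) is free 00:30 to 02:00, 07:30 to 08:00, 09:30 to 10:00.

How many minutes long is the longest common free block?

Clara in UTC: 09:30-12:00, 14:00-15:00 (add 1h to convert from UTC-1).
Hiro in UTC: 09:30-11:00, 16:30-18:00.
Tomás in UTC: 08:00-12:00, 13:00-14:00.
Beatriz in UTC: 08:00-11:00 (subtract 3h to convert from UTC+3).
Priya in UTC: 08:00-10:00, 16:30-18:00 (add 8h to convert from UTC-8).
Finn in UTC: 08:30-10:00, 15:30-16:00, 17:30-18:00 (add 8h to convert from UTC-8).
Clara ∩ Hiro: 09:30-11:00.
Clara ∩ Hiro ∩ Tomás: 09:30-11:00.
Clara ∩ Hiro ∩ Tomás ∩ Beatriz: 09:30-11:00.
Clara ∩ Hiro ∩ Tomás ∩ Beatriz ∩ Priya: 09:30-10:00.
Clara ∩ Hiro ∩ Tomás ∩ Beatriz ∩ Priya ∩ Finn: 09:30-10:00.
The longest is 09:30-10:00 at 30 minutes.

30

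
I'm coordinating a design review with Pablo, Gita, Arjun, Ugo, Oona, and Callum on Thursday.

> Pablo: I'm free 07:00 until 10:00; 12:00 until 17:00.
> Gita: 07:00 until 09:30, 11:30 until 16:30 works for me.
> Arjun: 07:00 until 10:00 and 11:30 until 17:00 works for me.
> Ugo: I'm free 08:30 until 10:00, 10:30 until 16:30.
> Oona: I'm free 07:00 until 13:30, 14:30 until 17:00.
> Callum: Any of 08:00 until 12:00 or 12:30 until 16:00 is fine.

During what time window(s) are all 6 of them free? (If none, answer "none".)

Pablo ∩ Gita: 07:00-09:30, 12:00-16:30.
Pablo ∩ Gita ∩ Arjun: 07:00-09:30, 12:00-16:30.
Pablo ∩ Gita ∩ Arjun ∩ Ugo: 08:30-09:30, 12:00-16:30.
Pablo ∩ Gita ∩ Arjun ∩ Ugo ∩ Oona: 08:30-09:30, 12:00-13:30, 14:30-16:30.
Pablo ∩ Gita ∩ Arjun ∩ Ugo ∩ Oona ∩ Callum: 08:30-09:30, 12:30-13:30, 14:30-16:00.

08:30-09:30, 12:30-13:30, 14:30-16:00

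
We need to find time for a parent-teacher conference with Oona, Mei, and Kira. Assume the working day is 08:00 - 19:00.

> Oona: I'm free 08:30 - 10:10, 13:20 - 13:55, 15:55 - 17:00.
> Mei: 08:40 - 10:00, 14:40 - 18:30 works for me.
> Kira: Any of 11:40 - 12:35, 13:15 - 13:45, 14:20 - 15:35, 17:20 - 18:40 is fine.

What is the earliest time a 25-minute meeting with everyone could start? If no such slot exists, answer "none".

Oona ∩ Mei: 08:40-10:00, 15:55-17:00.
Oona ∩ Mei ∩ Kira: ∅.
There is no time when everyone is free.
No common window is at least 25 minutes long.

none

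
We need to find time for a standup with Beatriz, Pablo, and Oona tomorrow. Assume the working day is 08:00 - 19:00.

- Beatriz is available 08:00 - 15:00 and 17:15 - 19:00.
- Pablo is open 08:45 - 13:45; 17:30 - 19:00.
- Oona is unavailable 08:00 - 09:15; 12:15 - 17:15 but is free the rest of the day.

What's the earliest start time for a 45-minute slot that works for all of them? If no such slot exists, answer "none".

Beatriz free: 08:00-15:00, 17:15-19:00.
Pablo free: 08:45-13:45, 17:30-19:00.
Oona free: 09:15-12:15, 17:15-19:00 (invert busy blocks within the working day).
Beatriz ∩ Pablo: 08:45-13:45, 17:30-19:00.
Beatriz ∩ Pablo ∩ Oona: 09:15-12:15, 17:30-19:00.
So the common availability across everyone is 09:15-12:15, 17:30-19:00.
The first common window of at least 45 minutes is 09:15-12:15, so the earliest start is 09:15.

09:15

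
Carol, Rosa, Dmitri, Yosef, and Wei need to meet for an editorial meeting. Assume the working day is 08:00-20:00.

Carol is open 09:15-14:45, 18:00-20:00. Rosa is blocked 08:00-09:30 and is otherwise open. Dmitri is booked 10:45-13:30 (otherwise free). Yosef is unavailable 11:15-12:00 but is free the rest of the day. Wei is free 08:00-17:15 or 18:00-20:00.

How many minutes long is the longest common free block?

120

Carol free: 09:15-14:45, 18:00-20:00.
Rosa free: 09:30-20:00 (invert busy blocks within the working day).
Dmitri free: 08:00-10:45, 13:30-20:00 (invert busy blocks within the working day).
Yosef free: 08:00-11:15, 12:00-20:00 (invert busy blocks within the working day).
Wei free: 08:00-17:15, 18:00-20:00.
Carol ∩ Rosa: 09:30-14:45, 18:00-20:00.
Carol ∩ Rosa ∩ Dmitri: 09:30-10:45, 13:30-14:45, 18:00-20:00.
Carol ∩ Rosa ∩ Dmitri ∩ Yosef: 09:30-10:45, 13:30-14:45, 18:00-20:00.
Carol ∩ Rosa ∩ Dmitri ∩ Yosef ∩ Wei: 09:30-10:45, 13:30-14:45, 18:00-20:00.
The longest is 18:00-20:00 at 120 minutes.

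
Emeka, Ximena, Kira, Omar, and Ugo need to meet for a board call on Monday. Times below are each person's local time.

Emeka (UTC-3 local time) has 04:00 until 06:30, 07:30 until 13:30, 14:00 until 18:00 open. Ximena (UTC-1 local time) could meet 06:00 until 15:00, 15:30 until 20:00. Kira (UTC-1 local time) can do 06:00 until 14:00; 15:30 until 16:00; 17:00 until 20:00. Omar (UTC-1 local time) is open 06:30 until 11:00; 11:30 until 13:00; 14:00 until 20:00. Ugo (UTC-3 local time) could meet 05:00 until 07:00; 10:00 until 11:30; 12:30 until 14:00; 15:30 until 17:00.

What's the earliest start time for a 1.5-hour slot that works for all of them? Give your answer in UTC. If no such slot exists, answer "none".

Emeka in UTC: 07:00-09:30, 10:30-16:30, 17:00-21:00 (add 3h to convert from UTC-3).
Ximena in UTC: 07:00-16:00, 16:30-21:00 (add 1h to convert from UTC-1).
Kira in UTC: 07:00-15:00, 16:30-17:00, 18:00-21:00 (add 1h to convert from UTC-1).
Omar in UTC: 07:30-12:00, 12:30-14:00, 15:00-21:00 (add 1h to convert from UTC-1).
Ugo in UTC: 08:00-10:00, 13:00-14:30, 15:30-17:00, 18:30-20:00 (add 3h to convert from UTC-3).
Emeka ∩ Ximena: 07:00-09:30, 10:30-16:00, 17:00-21:00.
Emeka ∩ Ximena ∩ Kira: 07:00-09:30, 10:30-15:00, 18:00-21:00.
Emeka ∩ Ximena ∩ Kira ∩ Omar: 07:30-09:30, 10:30-12:00, 12:30-14:00, 18:00-21:00.
Emeka ∩ Ximena ∩ Kira ∩ Omar ∩ Ugo: 08:00-09:30, 13:00-14:00, 18:30-20:00.
The first common window of at least 90 minutes is 08:00-09:30, so the earliest start is 08:00.

08:00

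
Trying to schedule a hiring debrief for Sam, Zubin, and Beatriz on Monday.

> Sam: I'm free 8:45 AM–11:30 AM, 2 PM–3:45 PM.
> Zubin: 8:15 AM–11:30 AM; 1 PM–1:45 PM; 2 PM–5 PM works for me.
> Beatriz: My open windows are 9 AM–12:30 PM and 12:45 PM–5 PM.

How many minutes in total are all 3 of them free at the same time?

Sam ∩ Zubin: 08:45-11:30, 14:00-15:45.
Sam ∩ Zubin ∩ Beatriz: 09:00-11:30, 14:00-15:45.
Summing the common windows: 150 + 105 = 255 minutes.

255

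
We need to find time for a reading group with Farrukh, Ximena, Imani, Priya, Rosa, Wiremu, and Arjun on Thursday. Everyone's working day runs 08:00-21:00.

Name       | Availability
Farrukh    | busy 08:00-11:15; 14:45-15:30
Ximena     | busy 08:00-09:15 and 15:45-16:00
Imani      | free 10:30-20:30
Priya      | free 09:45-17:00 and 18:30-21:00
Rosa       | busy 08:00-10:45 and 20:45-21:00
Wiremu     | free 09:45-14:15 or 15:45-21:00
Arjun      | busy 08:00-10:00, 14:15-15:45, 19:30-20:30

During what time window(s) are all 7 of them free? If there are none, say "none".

11:15-14:15, 16:00-17:00, 18:30-19:30

Farrukh free: 11:15-14:45, 15:30-21:00 (invert busy blocks within the working day).
Ximena free: 09:15-15:45, 16:00-21:00 (invert busy blocks within the working day).
Imani free: 10:30-20:30.
Priya free: 09:45-17:00, 18:30-21:00.
Rosa free: 10:45-20:45 (invert busy blocks within the working day).
Wiremu free: 09:45-14:15, 15:45-21:00.
Arjun free: 10:00-14:15, 15:45-19:30, 20:30-21:00 (invert busy blocks within the working day).
Farrukh ∩ Ximena: 11:15-14:45, 15:30-15:45, 16:00-21:00.
Farrukh ∩ Ximena ∩ Imani: 11:15-14:45, 15:30-15:45, 16:00-20:30.
Farrukh ∩ Ximena ∩ Imani ∩ Priya: 11:15-14:45, 15:30-15:45, 16:00-17:00, 18:30-20:30.
Farrukh ∩ Ximena ∩ Imani ∩ Priya ∩ Rosa: 11:15-14:45, 15:30-15:45, 16:00-17:00, 18:30-20:30.
Farrukh ∩ Ximena ∩ Imani ∩ Priya ∩ Rosa ∩ Wiremu: 11:15-14:15, 16:00-17:00, 18:30-20:30.
Farrukh ∩ Ximena ∩ Imani ∩ Priya ∩ Rosa ∩ Wiremu ∩ Arjun: 11:15-14:15, 16:00-17:00, 18:30-19:30.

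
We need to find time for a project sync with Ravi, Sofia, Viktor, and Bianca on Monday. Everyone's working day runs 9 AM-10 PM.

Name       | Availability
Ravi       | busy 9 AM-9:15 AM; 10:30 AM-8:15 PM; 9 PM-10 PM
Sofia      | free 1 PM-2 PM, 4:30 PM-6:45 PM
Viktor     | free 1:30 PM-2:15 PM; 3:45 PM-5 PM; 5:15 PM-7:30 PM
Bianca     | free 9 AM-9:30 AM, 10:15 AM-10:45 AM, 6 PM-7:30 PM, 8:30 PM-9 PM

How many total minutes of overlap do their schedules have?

Ravi free: 09:15-10:30, 20:15-21:00 (invert busy blocks within the working day).
Sofia free: 13:00-14:00, 16:30-18:45.
Viktor free: 13:30-14:15, 15:45-17:00, 17:15-19:30.
Bianca free: 09:00-09:30, 10:15-10:45, 18:00-19:30, 20:30-21:00.
Ravi ∩ Sofia: ∅.
Ravi ∩ Sofia ∩ Viktor: ∅.
Ravi ∩ Sofia ∩ Viktor ∩ Bianca: ∅.
There is no time when everyone is free.
There is no common window, so the total is 0 minutes.

0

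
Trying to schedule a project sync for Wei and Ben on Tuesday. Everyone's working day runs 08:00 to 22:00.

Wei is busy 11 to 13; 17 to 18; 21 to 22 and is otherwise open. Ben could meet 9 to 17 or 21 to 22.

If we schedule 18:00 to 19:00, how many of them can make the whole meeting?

Wei free: 08:00-11:00, 13:00-17:00, 18:00-21:00 (invert busy blocks within the working day).
Ben free: 09:00-17:00, 21:00-22:00.
Wei can make the full 18:00-19:00 slot — that's 1.

1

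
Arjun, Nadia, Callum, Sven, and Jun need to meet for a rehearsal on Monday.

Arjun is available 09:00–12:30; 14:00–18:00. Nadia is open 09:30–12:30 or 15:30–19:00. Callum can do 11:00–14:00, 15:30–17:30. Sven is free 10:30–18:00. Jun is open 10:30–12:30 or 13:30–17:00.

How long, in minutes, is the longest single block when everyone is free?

Arjun ∩ Nadia: 09:30-12:30, 15:30-18:00.
Arjun ∩ Nadia ∩ Callum: 11:00-12:30, 15:30-17:30.
Arjun ∩ Nadia ∩ Callum ∩ Sven: 11:00-12:30, 15:30-17:30.
Arjun ∩ Nadia ∩ Callum ∩ Sven ∩ Jun: 11:00-12:30, 15:30-17:00.
So the common availability across everyone is 11:00-12:30, 15:30-17:00.
The longest is 11:00-12:30 at 90 minutes.

90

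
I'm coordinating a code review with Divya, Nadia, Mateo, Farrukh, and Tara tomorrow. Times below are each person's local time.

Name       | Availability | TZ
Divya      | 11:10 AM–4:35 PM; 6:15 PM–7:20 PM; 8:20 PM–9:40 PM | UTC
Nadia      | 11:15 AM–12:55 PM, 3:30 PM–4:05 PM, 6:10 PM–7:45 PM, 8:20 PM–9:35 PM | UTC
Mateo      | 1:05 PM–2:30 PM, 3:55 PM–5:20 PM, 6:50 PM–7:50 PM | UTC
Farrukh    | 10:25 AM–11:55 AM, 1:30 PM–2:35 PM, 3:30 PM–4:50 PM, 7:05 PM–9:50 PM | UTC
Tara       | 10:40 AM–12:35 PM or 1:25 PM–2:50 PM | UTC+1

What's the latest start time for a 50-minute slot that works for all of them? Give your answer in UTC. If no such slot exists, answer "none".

Divya in UTC: 11:10-16:35, 18:15-19:20, 20:20-21:40.
Nadia in UTC: 11:15-12:55, 15:30-16:05, 18:10-19:45, 20:20-21:35.
Mateo in UTC: 13:05-14:30, 15:55-17:20, 18:50-19:50.
Farrukh in UTC: 10:25-11:55, 13:30-14:35, 15:30-16:50, 19:05-21:50.
Tara in UTC: 09:40-11:35, 12:25-13:50 (subtract 1h to convert from UTC+1).
Divya ∩ Nadia: 11:15-12:55, 15:30-16:05, 18:15-19:20, 20:20-21:35.
Divya ∩ Nadia ∩ Mateo: 15:55-16:05, 18:50-19:20.
Divya ∩ Nadia ∩ Mateo ∩ Farrukh: 15:55-16:05, 19:05-19:20.
Divya ∩ Nadia ∩ Mateo ∩ Farrukh ∩ Tara: ∅.
There is no time when everyone is free.
No common window is at least 50 minutes long.

none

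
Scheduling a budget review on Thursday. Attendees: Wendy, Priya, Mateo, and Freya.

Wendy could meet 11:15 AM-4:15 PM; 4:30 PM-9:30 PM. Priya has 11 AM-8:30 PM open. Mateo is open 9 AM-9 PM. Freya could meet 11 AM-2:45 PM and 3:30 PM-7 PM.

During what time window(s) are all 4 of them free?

Wendy ∩ Priya: 11:15-16:15, 16:30-20:30.
Wendy ∩ Priya ∩ Mateo: 11:15-16:15, 16:30-20:30.
Wendy ∩ Priya ∩ Mateo ∩ Freya: 11:15-14:45, 15:30-16:15, 16:30-19:00.
So the common availability across everyone is 11:15-14:45, 15:30-16:15, 16:30-19:00.

11:15-14:45, 15:30-16:15, 16:30-19:00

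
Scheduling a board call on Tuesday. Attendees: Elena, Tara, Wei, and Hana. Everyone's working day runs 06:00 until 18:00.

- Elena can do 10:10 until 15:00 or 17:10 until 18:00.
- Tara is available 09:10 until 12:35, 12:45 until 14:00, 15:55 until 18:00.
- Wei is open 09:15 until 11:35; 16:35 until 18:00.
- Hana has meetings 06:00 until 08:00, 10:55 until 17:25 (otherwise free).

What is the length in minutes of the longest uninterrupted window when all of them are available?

Elena free: 10:10-15:00, 17:10-18:00.
Tara free: 09:10-12:35, 12:45-14:00, 15:55-18:00.
Wei free: 09:15-11:35, 16:35-18:00.
Hana free: 08:00-10:55, 17:25-18:00 (invert busy blocks within the working day).
Elena ∩ Tara: 10:10-12:35, 12:45-14:00, 17:10-18:00.
Elena ∩ Tara ∩ Wei: 10:10-11:35, 17:10-18:00.
Elena ∩ Tara ∩ Wei ∩ Hana: 10:10-10:55, 17:25-18:00.
The longest is 10:10-10:55 at 45 minutes.

45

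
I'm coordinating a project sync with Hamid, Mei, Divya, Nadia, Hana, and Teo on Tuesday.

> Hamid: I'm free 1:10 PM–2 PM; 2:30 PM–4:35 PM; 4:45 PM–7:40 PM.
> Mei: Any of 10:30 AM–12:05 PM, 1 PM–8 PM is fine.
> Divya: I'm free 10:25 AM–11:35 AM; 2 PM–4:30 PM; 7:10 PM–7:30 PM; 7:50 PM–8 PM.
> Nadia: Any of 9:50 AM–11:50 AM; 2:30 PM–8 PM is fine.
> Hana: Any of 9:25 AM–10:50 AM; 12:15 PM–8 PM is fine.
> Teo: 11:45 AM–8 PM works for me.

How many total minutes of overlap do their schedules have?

140

Hamid ∩ Mei: 13:10-14:00, 14:30-16:35, 16:45-19:40.
Hamid ∩ Mei ∩ Divya: 14:30-16:30, 19:10-19:30.
Hamid ∩ Mei ∩ Divya ∩ Nadia: 14:30-16:30, 19:10-19:30.
Hamid ∩ Mei ∩ Divya ∩ Nadia ∩ Hana: 14:30-16:30, 19:10-19:30.
Hamid ∩ Mei ∩ Divya ∩ Nadia ∩ Hana ∩ Teo: 14:30-16:30, 19:10-19:30.
So the common availability across everyone is 14:30-16:30, 19:10-19:30.
Summing the common windows: 120 + 20 = 140 minutes.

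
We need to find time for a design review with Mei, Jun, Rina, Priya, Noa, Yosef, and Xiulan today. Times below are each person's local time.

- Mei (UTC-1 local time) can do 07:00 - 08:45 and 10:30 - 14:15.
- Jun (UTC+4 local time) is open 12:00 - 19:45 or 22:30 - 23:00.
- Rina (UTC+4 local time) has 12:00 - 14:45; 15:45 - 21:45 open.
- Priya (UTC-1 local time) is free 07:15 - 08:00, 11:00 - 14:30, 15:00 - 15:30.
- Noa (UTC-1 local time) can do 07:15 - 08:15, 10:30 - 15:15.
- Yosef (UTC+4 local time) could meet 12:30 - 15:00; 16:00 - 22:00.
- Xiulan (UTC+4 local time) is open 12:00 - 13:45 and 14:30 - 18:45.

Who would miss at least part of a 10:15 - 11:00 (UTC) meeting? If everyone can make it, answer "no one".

Mei in UTC: 08:00-09:45, 11:30-15:15 (add 1h to convert from UTC-1).
Jun in UTC: 08:00-15:45, 18:30-19:00 (subtract 4h to convert from UTC+4).
Rina in UTC: 08:00-10:45, 11:45-17:45 (subtract 4h to convert from UTC+4).
Priya in UTC: 08:15-09:00, 12:00-15:30, 16:00-16:30 (add 1h to convert from UTC-1).
Noa in UTC: 08:15-09:15, 11:30-16:15 (add 1h to convert from UTC-1).
Yosef in UTC: 08:30-11:00, 12:00-18:00 (subtract 4h to convert from UTC+4).
Xiulan in UTC: 08:00-09:45, 10:30-14:45 (subtract 4h to convert from UTC+4).
Mei: not fully free for 10:15-11:00. Jun: free for 10:15-11:00. Rina: not fully free for 10:15-11:00. Priya: not fully free for 10:15-11:00. Noa: not fully free for 10:15-11:00. Yosef: free for 10:15-11:00. Xiulan: not fully free for 10:15-11:00.

Mei, Noa, Priya, Rina, Xiulan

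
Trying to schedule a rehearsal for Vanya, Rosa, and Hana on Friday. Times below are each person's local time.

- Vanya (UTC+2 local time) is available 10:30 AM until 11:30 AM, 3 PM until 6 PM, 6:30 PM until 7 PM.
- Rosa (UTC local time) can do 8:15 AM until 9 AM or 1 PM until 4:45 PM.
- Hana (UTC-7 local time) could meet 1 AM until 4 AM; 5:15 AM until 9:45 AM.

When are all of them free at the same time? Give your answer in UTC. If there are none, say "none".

Vanya in UTC: 08:30-09:30, 13:00-16:00, 16:30-17:00 (subtract 2h to convert from UTC+2).
Rosa in UTC: 08:15-09:00, 13:00-16:45.
Hana in UTC: 08:00-11:00, 12:15-16:45 (add 7h to convert from UTC-7).
Vanya ∩ Rosa: 08:30-09:00, 13:00-16:00, 16:30-16:45.
Vanya ∩ Rosa ∩ Hana: 08:30-09:00, 13:00-16:00, 16:30-16:45.

08:30-09:00, 13:00-16:00, 16:30-16:45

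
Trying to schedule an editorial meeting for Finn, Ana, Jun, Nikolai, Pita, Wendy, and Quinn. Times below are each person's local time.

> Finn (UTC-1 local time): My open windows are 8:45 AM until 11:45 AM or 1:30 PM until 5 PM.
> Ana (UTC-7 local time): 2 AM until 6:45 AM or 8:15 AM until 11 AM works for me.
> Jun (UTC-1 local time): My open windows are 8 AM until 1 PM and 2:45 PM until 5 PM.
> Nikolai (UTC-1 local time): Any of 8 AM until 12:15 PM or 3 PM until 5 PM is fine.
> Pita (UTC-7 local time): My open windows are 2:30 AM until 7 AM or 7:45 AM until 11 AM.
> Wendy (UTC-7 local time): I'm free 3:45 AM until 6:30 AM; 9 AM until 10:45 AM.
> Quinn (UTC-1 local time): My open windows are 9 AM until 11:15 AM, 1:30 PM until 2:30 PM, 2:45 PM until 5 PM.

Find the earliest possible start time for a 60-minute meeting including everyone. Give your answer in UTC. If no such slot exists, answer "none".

Finn in UTC: 09:45-12:45, 14:30-18:00 (add 1h to convert from UTC-1).
Ana in UTC: 09:00-13:45, 15:15-18:00 (add 7h to convert from UTC-7).
Jun in UTC: 09:00-14:00, 15:45-18:00 (add 1h to convert from UTC-1).
Nikolai in UTC: 09:00-13:15, 16:00-18:00 (add 1h to convert from UTC-1).
Pita in UTC: 09:30-14:00, 14:45-18:00 (add 7h to convert from UTC-7).
Wendy in UTC: 10:45-13:30, 16:00-17:45 (add 7h to convert from UTC-7).
Quinn in UTC: 10:00-12:15, 14:30-15:30, 15:45-18:00 (add 1h to convert from UTC-1).
Finn ∩ Ana: 09:45-12:45, 15:15-18:00.
Finn ∩ Ana ∩ Jun: 09:45-12:45, 15:45-18:00.
Finn ∩ Ana ∩ Jun ∩ Nikolai: 09:45-12:45, 16:00-18:00.
Finn ∩ Ana ∩ Jun ∩ Nikolai ∩ Pita: 09:45-12:45, 16:00-18:00.
Finn ∩ Ana ∩ Jun ∩ Nikolai ∩ Pita ∩ Wendy: 10:45-12:45, 16:00-17:45.
Finn ∩ Ana ∩ Jun ∩ Nikolai ∩ Pita ∩ Wendy ∩ Quinn: 10:45-12:15, 16:00-17:45.
The first common window of at least 60 minutes is 10:45-12:15, so the earliest start is 10:45.

10:45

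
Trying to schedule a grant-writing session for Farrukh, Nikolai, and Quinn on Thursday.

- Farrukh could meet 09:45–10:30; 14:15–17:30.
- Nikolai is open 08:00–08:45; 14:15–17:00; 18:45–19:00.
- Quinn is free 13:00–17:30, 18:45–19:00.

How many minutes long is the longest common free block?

165

Farrukh ∩ Nikolai: 14:15-17:00.
Farrukh ∩ Nikolai ∩ Quinn: 14:15-17:00.
The longest is 14:15-17:00 at 165 minutes.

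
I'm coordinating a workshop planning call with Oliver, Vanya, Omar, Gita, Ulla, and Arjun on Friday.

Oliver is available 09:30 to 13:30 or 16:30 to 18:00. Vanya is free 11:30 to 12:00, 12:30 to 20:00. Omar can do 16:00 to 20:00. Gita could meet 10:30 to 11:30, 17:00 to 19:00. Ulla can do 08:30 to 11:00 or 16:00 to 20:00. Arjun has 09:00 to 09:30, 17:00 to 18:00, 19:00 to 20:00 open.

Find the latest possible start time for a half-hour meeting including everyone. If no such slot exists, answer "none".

17:30

Oliver ∩ Vanya: 11:30-12:00, 12:30-13:30, 16:30-18:00.
Oliver ∩ Vanya ∩ Omar: 16:30-18:00.
Oliver ∩ Vanya ∩ Omar ∩ Gita: 17:00-18:00.
Oliver ∩ Vanya ∩ Omar ∩ Gita ∩ Ulla: 17:00-18:00.
Oliver ∩ Vanya ∩ Omar ∩ Gita ∩ Ulla ∩ Arjun: 17:00-18:00.
The last common window of at least 30 minutes is 17:00-18:00; a 30-minute meeting can start as late as 17:30 and still end by 18:00.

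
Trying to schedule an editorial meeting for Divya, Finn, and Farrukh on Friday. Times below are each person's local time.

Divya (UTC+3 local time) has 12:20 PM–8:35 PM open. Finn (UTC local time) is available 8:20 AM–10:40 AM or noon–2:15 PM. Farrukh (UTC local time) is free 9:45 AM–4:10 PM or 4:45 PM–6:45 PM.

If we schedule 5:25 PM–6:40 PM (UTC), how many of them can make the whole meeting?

1

Divya in UTC: 09:20-17:35 (subtract 3h to convert from UTC+3).
Finn in UTC: 08:20-10:40, 12:00-14:15.
Farrukh in UTC: 09:45-16:10, 16:45-18:45.
Farrukh can make the full 17:25-18:40 slot — that's 1.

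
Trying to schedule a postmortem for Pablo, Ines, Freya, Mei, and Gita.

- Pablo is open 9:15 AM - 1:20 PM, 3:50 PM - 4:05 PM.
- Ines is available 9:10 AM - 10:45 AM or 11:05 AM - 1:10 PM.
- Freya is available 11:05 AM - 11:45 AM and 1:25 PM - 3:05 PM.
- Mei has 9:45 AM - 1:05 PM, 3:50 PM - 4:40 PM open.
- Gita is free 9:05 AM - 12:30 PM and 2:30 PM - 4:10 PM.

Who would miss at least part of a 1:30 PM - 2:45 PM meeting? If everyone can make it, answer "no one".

Pablo: not fully free for 13:30-14:45. Ines: not fully free for 13:30-14:45. Freya: free for 13:30-14:45. Mei: not fully free for 13:30-14:45. Gita: not fully free for 13:30-14:45.

Gita, Ines, Mei, Pablo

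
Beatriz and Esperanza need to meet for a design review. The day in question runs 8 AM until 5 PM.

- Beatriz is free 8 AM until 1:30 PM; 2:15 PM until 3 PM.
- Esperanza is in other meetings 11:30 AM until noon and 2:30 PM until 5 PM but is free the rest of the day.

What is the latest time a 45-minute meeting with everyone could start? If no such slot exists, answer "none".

Beatriz free: 08:00-13:30, 14:15-15:00.
Esperanza free: 08:00-11:30, 12:00-14:30 (invert busy blocks within the working day).
Beatriz ∩ Esperanza: 08:00-11:30, 12:00-13:30, 14:15-14:30.
The last common window of at least 45 minutes is 12:00-13:30; a 45-minute meeting can start as late as 12:45 and still end by 13:30.

12:45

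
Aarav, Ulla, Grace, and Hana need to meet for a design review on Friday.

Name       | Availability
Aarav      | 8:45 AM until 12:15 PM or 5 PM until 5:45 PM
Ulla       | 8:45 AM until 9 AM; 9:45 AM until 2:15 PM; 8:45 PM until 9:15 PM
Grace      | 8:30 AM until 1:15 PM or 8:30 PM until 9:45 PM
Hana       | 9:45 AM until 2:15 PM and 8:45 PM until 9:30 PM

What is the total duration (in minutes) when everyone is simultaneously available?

Aarav ∩ Ulla: 08:45-09:00, 09:45-12:15.
Aarav ∩ Ulla ∩ Grace: 08:45-09:00, 09:45-12:15.
Aarav ∩ Ulla ∩ Grace ∩ Hana: 09:45-12:15.
That's a single block of 150 minutes.

150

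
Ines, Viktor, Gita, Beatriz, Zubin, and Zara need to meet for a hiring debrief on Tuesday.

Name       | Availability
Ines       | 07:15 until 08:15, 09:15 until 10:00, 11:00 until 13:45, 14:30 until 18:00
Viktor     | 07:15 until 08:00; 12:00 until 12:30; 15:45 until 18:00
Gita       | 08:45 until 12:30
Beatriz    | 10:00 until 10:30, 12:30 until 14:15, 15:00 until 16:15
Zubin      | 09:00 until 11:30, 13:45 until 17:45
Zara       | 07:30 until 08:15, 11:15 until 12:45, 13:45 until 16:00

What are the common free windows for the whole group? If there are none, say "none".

Ines ∩ Viktor: 07:15-08:00, 12:00-12:30, 15:45-18:00.
Ines ∩ Viktor ∩ Gita: 12:00-12:30.
Ines ∩ Viktor ∩ Gita ∩ Beatriz: ∅.
Ines ∩ Viktor ∩ Gita ∩ Beatriz ∩ Zubin: ∅.
Ines ∩ Viktor ∩ Gita ∩ Beatriz ∩ Zubin ∩ Zara: ∅.
There is no time when everyone is free.

none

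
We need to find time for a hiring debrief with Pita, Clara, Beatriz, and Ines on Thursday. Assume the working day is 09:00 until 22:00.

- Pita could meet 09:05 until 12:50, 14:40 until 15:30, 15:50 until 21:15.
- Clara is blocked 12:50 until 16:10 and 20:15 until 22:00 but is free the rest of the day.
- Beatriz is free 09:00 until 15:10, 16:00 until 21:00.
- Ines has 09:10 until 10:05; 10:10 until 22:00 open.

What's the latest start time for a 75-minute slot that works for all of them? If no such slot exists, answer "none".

19:00

Pita free: 09:05-12:50, 14:40-15:30, 15:50-21:15.
Clara free: 09:00-12:50, 16:10-20:15 (invert busy blocks within the working day).
Beatriz free: 09:00-15:10, 16:00-21:00.
Ines free: 09:10-10:05, 10:10-22:00.
Pita ∩ Clara: 09:05-12:50, 16:10-20:15.
Pita ∩ Clara ∩ Beatriz: 09:05-12:50, 16:10-20:15.
Pita ∩ Clara ∩ Beatriz ∩ Ines: 09:10-10:05, 10:10-12:50, 16:10-20:15.
The last common window of at least 75 minutes is 16:10-20:15; a 75-minute meeting can start as late as 19:00 and still end by 20:15.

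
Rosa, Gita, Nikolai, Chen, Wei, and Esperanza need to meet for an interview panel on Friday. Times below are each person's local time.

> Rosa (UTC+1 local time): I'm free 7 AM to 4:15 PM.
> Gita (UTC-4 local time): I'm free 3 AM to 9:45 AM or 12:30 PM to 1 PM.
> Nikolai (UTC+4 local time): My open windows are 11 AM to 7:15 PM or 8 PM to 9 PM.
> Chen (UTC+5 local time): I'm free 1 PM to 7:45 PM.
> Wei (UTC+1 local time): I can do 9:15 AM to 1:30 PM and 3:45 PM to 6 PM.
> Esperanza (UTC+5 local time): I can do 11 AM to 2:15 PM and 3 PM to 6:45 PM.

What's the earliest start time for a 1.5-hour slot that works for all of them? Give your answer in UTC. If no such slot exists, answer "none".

10:00

Rosa in UTC: 06:00-15:15 (subtract 1h to convert from UTC+1).
Gita in UTC: 07:00-13:45, 16:30-17:00 (add 4h to convert from UTC-4).
Nikolai in UTC: 07:00-15:15, 16:00-17:00 (subtract 4h to convert from UTC+4).
Chen in UTC: 08:00-14:45 (subtract 5h to convert from UTC+5).
Wei in UTC: 08:15-12:30, 14:45-17:00 (subtract 1h to convert from UTC+1).
Esperanza in UTC: 06:00-09:15, 10:00-13:45 (subtract 5h to convert from UTC+5).
Rosa ∩ Gita: 07:00-13:45.
Rosa ∩ Gita ∩ Nikolai: 07:00-13:45.
Rosa ∩ Gita ∩ Nikolai ∩ Chen: 08:00-13:45.
Rosa ∩ Gita ∩ Nikolai ∩ Chen ∩ Wei: 08:15-12:30.
Rosa ∩ Gita ∩ Nikolai ∩ Chen ∩ Wei ∩ Esperanza: 08:15-09:15, 10:00-12:30.
The first common window of at least 90 minutes is 10:00-12:30, so the earliest start is 10:00.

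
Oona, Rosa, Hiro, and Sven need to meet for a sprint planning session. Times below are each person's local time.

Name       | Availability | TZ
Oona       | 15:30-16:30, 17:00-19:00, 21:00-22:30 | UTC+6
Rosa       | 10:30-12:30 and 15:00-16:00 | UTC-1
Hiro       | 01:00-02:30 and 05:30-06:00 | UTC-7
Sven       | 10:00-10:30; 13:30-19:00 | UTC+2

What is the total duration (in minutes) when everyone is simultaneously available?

30

Oona in UTC: 09:30-10:30, 11:00-13:00, 15:00-16:30 (subtract 6h to convert from UTC+6).
Rosa in UTC: 11:30-13:30, 16:00-17:00 (add 1h to convert from UTC-1).
Hiro in UTC: 08:00-09:30, 12:30-13:00 (add 7h to convert from UTC-7).
Sven in UTC: 08:00-08:30, 11:30-17:00 (subtract 2h to convert from UTC+2).
Oona ∩ Rosa: 11:30-13:00, 16:00-16:30.
Oona ∩ Rosa ∩ Hiro: 12:30-13:00.
Oona ∩ Rosa ∩ Hiro ∩ Sven: 12:30-13:00.
That's a single block of 30 minutes.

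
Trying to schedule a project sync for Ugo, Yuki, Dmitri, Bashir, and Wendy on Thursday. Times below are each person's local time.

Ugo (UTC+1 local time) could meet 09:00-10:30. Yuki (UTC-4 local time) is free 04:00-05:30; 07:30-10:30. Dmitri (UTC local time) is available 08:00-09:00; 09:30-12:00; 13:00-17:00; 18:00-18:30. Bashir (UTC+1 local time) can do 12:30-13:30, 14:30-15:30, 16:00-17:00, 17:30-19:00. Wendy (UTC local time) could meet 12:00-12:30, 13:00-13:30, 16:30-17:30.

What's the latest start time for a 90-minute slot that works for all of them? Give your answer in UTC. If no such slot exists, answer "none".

Ugo in UTC: 08:00-09:30 (subtract 1h to convert from UTC+1).
Yuki in UTC: 08:00-09:30, 11:30-14:30 (add 4h to convert from UTC-4).
Dmitri in UTC: 08:00-09:00, 09:30-12:00, 13:00-17:00, 18:00-18:30.
Bashir in UTC: 11:30-12:30, 13:30-14:30, 15:00-16:00, 16:30-18:00 (subtract 1h to convert from UTC+1).
Wendy in UTC: 12:00-12:30, 13:00-13:30, 16:30-17:30.
Ugo ∩ Yuki: 08:00-09:30.
Ugo ∩ Yuki ∩ Dmitri: 08:00-09:00.
Ugo ∩ Yuki ∩ Dmitri ∩ Bashir: ∅.
Ugo ∩ Yuki ∩ Dmitri ∩ Bashir ∩ Wendy: ∅.
There is no time when everyone is free.
No common window is at least 90 minutes long.

none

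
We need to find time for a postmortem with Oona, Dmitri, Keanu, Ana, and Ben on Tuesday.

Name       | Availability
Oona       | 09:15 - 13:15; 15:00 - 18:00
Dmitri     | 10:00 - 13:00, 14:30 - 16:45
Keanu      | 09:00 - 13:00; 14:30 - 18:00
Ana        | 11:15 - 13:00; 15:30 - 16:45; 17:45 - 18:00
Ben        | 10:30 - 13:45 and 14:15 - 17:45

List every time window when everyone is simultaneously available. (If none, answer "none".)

Oona ∩ Dmitri: 10:00-13:00, 15:00-16:45.
Oona ∩ Dmitri ∩ Keanu: 10:00-13:00, 15:00-16:45.
Oona ∩ Dmitri ∩ Keanu ∩ Ana: 11:15-13:00, 15:30-16:45.
Oona ∩ Dmitri ∩ Keanu ∩ Ana ∩ Ben: 11:15-13:00, 15:30-16:45.
So the common availability across everyone is 11:15-13:00, 15:30-16:45.

11:15-13:00, 15:30-16:45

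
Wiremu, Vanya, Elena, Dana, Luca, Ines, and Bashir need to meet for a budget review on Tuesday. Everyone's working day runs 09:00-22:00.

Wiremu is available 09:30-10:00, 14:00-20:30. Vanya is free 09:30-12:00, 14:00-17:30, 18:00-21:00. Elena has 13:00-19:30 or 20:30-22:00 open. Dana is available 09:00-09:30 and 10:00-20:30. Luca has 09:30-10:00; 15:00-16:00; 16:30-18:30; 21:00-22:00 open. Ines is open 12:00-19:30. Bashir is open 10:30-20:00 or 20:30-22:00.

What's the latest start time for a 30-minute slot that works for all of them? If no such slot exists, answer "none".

18:00

Wiremu ∩ Vanya: 09:30-10:00, 14:00-17:30, 18:00-20:30.
Wiremu ∩ Vanya ∩ Elena: 14:00-17:30, 18:00-19:30.
Wiremu ∩ Vanya ∩ Elena ∩ Dana: 14:00-17:30, 18:00-19:30.
Wiremu ∩ Vanya ∩ Elena ∩ Dana ∩ Luca: 15:00-16:00, 16:30-17:30, 18:00-18:30.
Wiremu ∩ Vanya ∩ Elena ∩ Dana ∩ Luca ∩ Ines: 15:00-16:00, 16:30-17:30, 18:00-18:30.
Wiremu ∩ Vanya ∩ Elena ∩ Dana ∩ Luca ∩ Ines ∩ Bashir: 15:00-16:00, 16:30-17:30, 18:00-18:30.
The last common window of at least 30 minutes is 18:00-18:30; a 30-minute meeting can start as late as 18:00 and still end by 18:30.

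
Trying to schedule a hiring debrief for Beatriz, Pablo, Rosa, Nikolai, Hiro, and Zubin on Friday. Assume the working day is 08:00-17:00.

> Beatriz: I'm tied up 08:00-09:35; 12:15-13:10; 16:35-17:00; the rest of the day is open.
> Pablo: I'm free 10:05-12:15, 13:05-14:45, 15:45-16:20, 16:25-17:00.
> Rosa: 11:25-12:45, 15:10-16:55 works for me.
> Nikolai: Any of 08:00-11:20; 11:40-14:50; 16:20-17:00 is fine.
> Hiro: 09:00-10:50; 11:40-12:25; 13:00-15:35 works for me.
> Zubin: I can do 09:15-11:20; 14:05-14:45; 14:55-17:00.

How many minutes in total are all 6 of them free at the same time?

Beatriz free: 09:35-12:15, 13:10-16:35 (invert busy blocks within the working day).
Pablo free: 10:05-12:15, 13:05-14:45, 15:45-16:20, 16:25-17:00.
Rosa free: 11:25-12:45, 15:10-16:55.
Nikolai free: 08:00-11:20, 11:40-14:50, 16:20-17:00.
Hiro free: 09:00-10:50, 11:40-12:25, 13:00-15:35.
Zubin free: 09:15-11:20, 14:05-14:45, 14:55-17:00.
Beatriz ∩ Pablo: 10:05-12:15, 13:10-14:45, 15:45-16:20, 16:25-16:35.
Beatriz ∩ Pablo ∩ Rosa: 11:25-12:15, 15:45-16:20, 16:25-16:35.
Beatriz ∩ Pablo ∩ Rosa ∩ Nikolai: 11:40-12:15, 16:25-16:35.
Beatriz ∩ Pablo ∩ Rosa ∩ Nikolai ∩ Hiro: 11:40-12:15.
Beatriz ∩ Pablo ∩ Rosa ∩ Nikolai ∩ Hiro ∩ Zubin: ∅.
There is no time when everyone is free.
There is no common window, so the total is 0 minutes.

0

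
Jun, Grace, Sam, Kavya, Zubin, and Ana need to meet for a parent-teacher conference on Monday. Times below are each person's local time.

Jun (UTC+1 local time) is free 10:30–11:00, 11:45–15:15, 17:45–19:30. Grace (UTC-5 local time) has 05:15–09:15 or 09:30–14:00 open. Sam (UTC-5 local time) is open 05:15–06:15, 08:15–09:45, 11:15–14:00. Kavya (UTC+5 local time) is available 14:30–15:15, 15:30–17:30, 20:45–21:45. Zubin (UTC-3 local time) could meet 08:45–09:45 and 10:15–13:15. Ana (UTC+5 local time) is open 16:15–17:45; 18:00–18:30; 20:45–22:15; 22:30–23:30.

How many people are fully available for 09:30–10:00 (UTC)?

Jun in UTC: 09:30-10:00, 10:45-14:15, 16:45-18:30 (subtract 1h to convert from UTC+1).
Grace in UTC: 10:15-14:15, 14:30-19:00 (add 5h to convert from UTC-5).
Sam in UTC: 10:15-11:15, 13:15-14:45, 16:15-19:00 (add 5h to convert from UTC-5).
Kavya in UTC: 09:30-10:15, 10:30-12:30, 15:45-16:45 (subtract 5h to convert from UTC+5).
Zubin in UTC: 11:45-12:45, 13:15-16:15 (add 3h to convert from UTC-3).
Ana in UTC: 11:15-12:45, 13:00-13:30, 15:45-17:15, 17:30-18:30 (subtract 5h to convert from UTC+5).
Jun and Kavya can make the full 09:30-10:00 slot — that's 2.

2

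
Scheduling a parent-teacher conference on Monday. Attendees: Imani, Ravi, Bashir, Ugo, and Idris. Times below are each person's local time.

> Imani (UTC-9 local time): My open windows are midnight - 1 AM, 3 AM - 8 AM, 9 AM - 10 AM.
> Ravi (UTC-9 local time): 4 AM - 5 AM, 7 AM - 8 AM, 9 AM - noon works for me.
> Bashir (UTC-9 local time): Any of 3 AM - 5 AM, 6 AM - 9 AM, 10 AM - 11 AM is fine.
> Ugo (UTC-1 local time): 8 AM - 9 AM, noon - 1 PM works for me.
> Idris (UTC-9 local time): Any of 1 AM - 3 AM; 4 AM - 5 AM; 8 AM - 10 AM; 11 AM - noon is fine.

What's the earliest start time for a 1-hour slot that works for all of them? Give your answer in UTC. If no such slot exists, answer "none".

13:00

Imani in UTC: 09:00-10:00, 12:00-17:00, 18:00-19:00 (add 9h to convert from UTC-9).
Ravi in UTC: 13:00-14:00, 16:00-17:00, 18:00-21:00 (add 9h to convert from UTC-9).
Bashir in UTC: 12:00-14:00, 15:00-18:00, 19:00-20:00 (add 9h to convert from UTC-9).
Ugo in UTC: 09:00-10:00, 13:00-14:00 (add 1h to convert from UTC-1).
Idris in UTC: 10:00-12:00, 13:00-14:00, 17:00-19:00, 20:00-21:00 (add 9h to convert from UTC-9).
Imani ∩ Ravi: 13:00-14:00, 16:00-17:00, 18:00-19:00.
Imani ∩ Ravi ∩ Bashir: 13:00-14:00, 16:00-17:00.
Imani ∩ Ravi ∩ Bashir ∩ Ugo: 13:00-14:00.
Imani ∩ Ravi ∩ Bashir ∩ Ugo ∩ Idris: 13:00-14:00.
Those are the intersection windows.
The first common window of at least 60 minutes is 13:00-14:00, so the earliest start is 13:00.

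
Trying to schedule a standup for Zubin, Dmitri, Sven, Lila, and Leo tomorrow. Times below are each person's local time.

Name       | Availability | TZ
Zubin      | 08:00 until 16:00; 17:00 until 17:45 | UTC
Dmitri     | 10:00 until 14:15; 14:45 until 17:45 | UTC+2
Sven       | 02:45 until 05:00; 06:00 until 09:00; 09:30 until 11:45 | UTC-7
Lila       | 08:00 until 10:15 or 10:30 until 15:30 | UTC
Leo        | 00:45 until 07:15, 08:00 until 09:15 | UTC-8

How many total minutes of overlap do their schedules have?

Zubin in UTC: 08:00-16:00, 17:00-17:45.
Dmitri in UTC: 08:00-12:15, 12:45-15:45 (subtract 2h to convert from UTC+2).
Sven in UTC: 09:45-12:00, 13:00-16:00, 16:30-18:45 (add 7h to convert from UTC-7).
Lila in UTC: 08:00-10:15, 10:30-15:30.
Leo in UTC: 08:45-15:15, 16:00-17:15 (add 8h to convert from UTC-8).
Zubin ∩ Dmitri: 08:00-12:15, 12:45-15:45.
Zubin ∩ Dmitri ∩ Sven: 09:45-12:00, 13:00-15:45.
Zubin ∩ Dmitri ∩ Sven ∩ Lila: 09:45-10:15, 10:30-12:00, 13:00-15:30.
Zubin ∩ Dmitri ∩ Sven ∩ Lila ∩ Leo: 09:45-10:15, 10:30-12:00, 13:00-15:15.
So the common availability across everyone is 09:45-10:15, 10:30-12:00, 13:00-15:15.
Summing the common windows: 30 + 90 + 135 = 255 minutes.

255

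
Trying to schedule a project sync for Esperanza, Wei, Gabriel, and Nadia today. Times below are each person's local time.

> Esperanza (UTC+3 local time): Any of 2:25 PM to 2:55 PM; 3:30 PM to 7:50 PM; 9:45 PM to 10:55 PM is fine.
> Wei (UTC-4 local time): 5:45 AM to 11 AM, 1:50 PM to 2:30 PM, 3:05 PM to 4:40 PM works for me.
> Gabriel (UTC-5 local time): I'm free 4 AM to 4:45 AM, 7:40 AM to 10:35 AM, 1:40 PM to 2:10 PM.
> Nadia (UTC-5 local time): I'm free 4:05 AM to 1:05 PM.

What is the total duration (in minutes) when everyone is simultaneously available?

140

Esperanza in UTC: 11:25-11:55, 12:30-16:50, 18:45-19:55 (subtract 3h to convert from UTC+3).
Wei in UTC: 09:45-15:00, 17:50-18:30, 19:05-20:40 (add 4h to convert from UTC-4).
Gabriel in UTC: 09:00-09:45, 12:40-15:35, 18:40-19:10 (add 5h to convert from UTC-5).
Nadia in UTC: 09:05-18:05 (add 5h to convert from UTC-5).
Esperanza ∩ Wei: 11:25-11:55, 12:30-15:00, 19:05-19:55.
Esperanza ∩ Wei ∩ Gabriel: 12:40-15:00, 19:05-19:10.
Esperanza ∩ Wei ∩ Gabriel ∩ Nadia: 12:40-15:00.
That's a single block of 140 minutes.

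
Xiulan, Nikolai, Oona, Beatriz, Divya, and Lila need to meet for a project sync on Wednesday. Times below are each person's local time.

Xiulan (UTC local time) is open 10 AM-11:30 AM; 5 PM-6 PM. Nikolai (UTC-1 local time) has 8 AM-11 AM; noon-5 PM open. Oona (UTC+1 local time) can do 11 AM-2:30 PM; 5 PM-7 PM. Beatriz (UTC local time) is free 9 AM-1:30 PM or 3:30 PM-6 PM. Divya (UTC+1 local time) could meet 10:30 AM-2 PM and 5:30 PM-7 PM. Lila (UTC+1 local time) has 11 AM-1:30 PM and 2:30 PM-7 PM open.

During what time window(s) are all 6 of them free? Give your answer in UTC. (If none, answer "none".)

Xiulan in UTC: 10:00-11:30, 17:00-18:00.
Nikolai in UTC: 09:00-12:00, 13:00-18:00 (add 1h to convert from UTC-1).
Oona in UTC: 10:00-13:30, 16:00-18:00 (subtract 1h to convert from UTC+1).
Beatriz in UTC: 09:00-13:30, 15:30-18:00.
Divya in UTC: 09:30-13:00, 16:30-18:00 (subtract 1h to convert from UTC+1).
Lila in UTC: 10:00-12:30, 13:30-18:00 (subtract 1h to convert from UTC+1).
Xiulan ∩ Nikolai: 10:00-11:30, 17:00-18:00.
Xiulan ∩ Nikolai ∩ Oona: 10:00-11:30, 17:00-18:00.
Xiulan ∩ Nikolai ∩ Oona ∩ Beatriz: 10:00-11:30, 17:00-18:00.
Xiulan ∩ Nikolai ∩ Oona ∩ Beatriz ∩ Divya: 10:00-11:30, 17:00-18:00.
Xiulan ∩ Nikolai ∩ Oona ∩ Beatriz ∩ Divya ∩ Lila: 10:00-11:30, 17:00-18:00.
Those are the intersection windows.

10:00-11:30, 17:00-18:00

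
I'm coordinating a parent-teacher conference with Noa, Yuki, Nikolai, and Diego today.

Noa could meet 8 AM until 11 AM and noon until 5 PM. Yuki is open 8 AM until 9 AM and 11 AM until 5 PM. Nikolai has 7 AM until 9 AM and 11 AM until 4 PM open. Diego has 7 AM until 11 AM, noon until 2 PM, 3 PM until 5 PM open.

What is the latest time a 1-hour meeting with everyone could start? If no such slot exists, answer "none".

15:00

Noa ∩ Yuki: 08:00-09:00, 12:00-17:00.
Noa ∩ Yuki ∩ Nikolai: 08:00-09:00, 12:00-16:00.
Noa ∩ Yuki ∩ Nikolai ∩ Diego: 08:00-09:00, 12:00-14:00, 15:00-16:00.
The last common window of at least 60 minutes is 15:00-16:00; a 60-minute meeting can start as late as 15:00 and still end by 16:00.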